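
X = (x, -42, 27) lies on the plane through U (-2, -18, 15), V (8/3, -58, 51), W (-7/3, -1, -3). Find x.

Coplanarity requires UV · (UW × UX) = 0.
UV = (14/3, -40, 36), UW = (-1/3, 17, -18); the triple product is linear in x with coefficient 108 and constant term -720.
Setting it to zero: x = 20/3.

20/3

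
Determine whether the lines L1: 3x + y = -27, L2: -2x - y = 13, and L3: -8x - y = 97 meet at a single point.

Lines aᵢx + bᵢy = cᵢ with pairwise distinct directions are concurrent exactly when det[aᵢ bᵢ cᵢ] = 0.
Here the determinant is 0.
It vanishes, so the lines are concurrent at (-14, 15).

Yes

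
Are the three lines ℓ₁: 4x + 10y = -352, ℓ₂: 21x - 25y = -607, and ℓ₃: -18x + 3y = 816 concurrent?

No

The three lines meet at one point iff the augmented coefficient matrix [aᵢ bᵢ cᵢ] has rank < 3, i.e. its determinant vanishes.
Here the determinant is -192.
Nonzero, so no common point exists.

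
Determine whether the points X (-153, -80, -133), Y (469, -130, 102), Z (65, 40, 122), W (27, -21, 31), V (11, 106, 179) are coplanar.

No

The plane through X, Y, Z has normal n = XY × XZ = (-40950, -107380, 85540) and equation n·P = 3478930.
Checking the remaining points: n·W = 3801070, n·V = 3478930.
Since n·W = 3801070 ≠ 3478930, W is off the plane and the points are not all coplanar.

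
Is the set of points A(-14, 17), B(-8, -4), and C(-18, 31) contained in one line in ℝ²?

AB = (6, -21), AC = (-4, 14).
Twice the signed area of △ABC is (6)(14) − (-21)(-4) = 0.
The triangle is degenerate (zero area), so the points are collinear.

Yes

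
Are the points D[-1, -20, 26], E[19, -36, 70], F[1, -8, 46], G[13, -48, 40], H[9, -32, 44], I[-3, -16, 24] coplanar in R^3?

The plane through D, E, F has normal n = DE × DF = (-848, -312, 272) and equation n·P = 14160.
Checking the remaining points: n·G = 14832, n·H = 14320, n·I = 14064.
Since n·G = 14832 ≠ 14160, G is off the plane and the points are not all coplanar.

No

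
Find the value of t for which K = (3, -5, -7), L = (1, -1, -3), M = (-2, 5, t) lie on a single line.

Direction KL = (-2, 4, 4). From the x-coordinate of M, the parameter along the line is τ = (-2 − 3)/(-2) = 5/2.
Then t = (-7) + 5/2·(4) = 3.

3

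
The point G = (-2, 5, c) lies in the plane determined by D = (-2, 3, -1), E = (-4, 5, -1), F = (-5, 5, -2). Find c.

A normal to the plane is n = DE × DF = (-2, -2, 2).
G lies in the plane iff n · DG = 0.
This gives (2)c + (-2) = 0, so c = 1.

1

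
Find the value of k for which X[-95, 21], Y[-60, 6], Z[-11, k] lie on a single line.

-15

Collinearity: (Z − X) must be parallel to (Y − X) = (35, -15).
Cross-multiplying the components: (k − 21)·(35) = (84)·(-15).
Solving gives k = -15.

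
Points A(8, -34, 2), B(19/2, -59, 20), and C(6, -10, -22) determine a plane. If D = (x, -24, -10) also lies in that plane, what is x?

A normal to the plane is n = AB × AC = (168, 0, -14).
D lies in the plane iff n · AD = 0.
This gives (168)x + (-1176) = 0, so x = 7.

7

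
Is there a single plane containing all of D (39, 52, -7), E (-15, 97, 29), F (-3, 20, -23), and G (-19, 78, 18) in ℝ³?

No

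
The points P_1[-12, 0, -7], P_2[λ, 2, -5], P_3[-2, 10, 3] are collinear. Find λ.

Direction P_1P_3 = (10, 10, 10). From the y-coordinate of P_2, the parameter along the line is τ = (2 − 0)/10 = 1/5.
Then λ = (-12) + 1/5·(10) = -10.

-10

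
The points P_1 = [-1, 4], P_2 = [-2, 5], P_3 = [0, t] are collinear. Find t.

3

Collinearity: (P_3 − P_1) must be parallel to (P_2 − P_1) = (-1, 1).
Cross-multiplying the components: (t − 4)·(-1) = (1)·(1).
Solving gives t = 3.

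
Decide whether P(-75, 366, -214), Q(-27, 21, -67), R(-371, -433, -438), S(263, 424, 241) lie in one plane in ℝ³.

The four points are coplanar iff the 3×3 determinant with rows PQ, PR, PS is zero.
Rows: (48, -345, 147), (-296, -799, -224), (338, 58, 455).
Expanding along the first row: (48)(-350553) − (-345)(-58968) + (147)(252894) = 4914.
Nonzero ⇒ not coplanar.

No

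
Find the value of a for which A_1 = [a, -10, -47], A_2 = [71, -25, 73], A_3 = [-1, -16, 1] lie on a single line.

-49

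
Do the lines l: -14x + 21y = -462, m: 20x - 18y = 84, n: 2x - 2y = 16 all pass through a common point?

No

Intersecting l and m: solving the 2×2 system gives (x, y) = (-39, -48).
Substitute into n: (2)(-39) + (-2)(-48) = 18.
But n requires 16 ≠ 18, so the three lines have no common point.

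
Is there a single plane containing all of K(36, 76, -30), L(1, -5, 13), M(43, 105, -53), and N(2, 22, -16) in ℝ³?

A normal to the plane through K, L, M is n = KL × KM = (616, -504, -448).
The plane has equation n·P = -2688. For N: n·N = -2688.
Equal, so N lies in the plane and all four are coplanar.

Yes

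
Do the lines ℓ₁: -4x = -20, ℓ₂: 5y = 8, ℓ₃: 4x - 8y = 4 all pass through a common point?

No

Intersecting ℓ₁ and ℓ₂: solving the 2×2 system gives (x, y) = (5, 8/5).
Substitute into ℓ₃: (4)(5) + (-8)(8/5) = 36/5.
But ℓ₃ requires 4 ≠ 36/5, so the three lines have no common point.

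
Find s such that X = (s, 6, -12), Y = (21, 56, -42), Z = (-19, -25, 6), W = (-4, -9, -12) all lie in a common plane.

-4

Coplanarity ⇔ det[XY; XZ; XW] = 0.
Expanding, this is linear in s: (-690)s + (-2760) = 0.
So s = -4.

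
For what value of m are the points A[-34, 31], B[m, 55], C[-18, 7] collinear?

-50

The three points are collinear iff det[AB; AC] = 0.
This determinant is linear in m: (-24)m + (-1200) = 0, so m = -50.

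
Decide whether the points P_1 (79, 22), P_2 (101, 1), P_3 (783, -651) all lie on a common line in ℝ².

P_1P_2 = (22, -21), P_1P_3 = (704, -673).
If collinear, P_1P_3 would be a scalar multiple of P_1P_2. But (22)·(-673) ≠ (-21)·(704) (difference -22), so they are not parallel; the points are not collinear.

No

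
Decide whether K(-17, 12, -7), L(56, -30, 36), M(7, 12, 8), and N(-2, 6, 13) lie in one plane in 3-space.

A normal to the plane through K, L, M is n = KL × KM = (-630, -63, 1008).
The plane has equation n·P = 2898. For N: n·N = 13986.
13986 ≠ 2898, so N is off the plane.

No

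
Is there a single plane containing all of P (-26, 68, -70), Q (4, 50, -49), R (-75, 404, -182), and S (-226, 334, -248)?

The four points are coplanar iff the 3×3 determinant with rows PQ, PR, PS is zero.
Rows: (30, -18, 21), (-49, 336, -112), (-200, 266, -178).
Expanding along the first row: (30)(-30016) − (-18)(-13678) + (21)(54166) = -9198.
Nonzero ⇒ not coplanar.

No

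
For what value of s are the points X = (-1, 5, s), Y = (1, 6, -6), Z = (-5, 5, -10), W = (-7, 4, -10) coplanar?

Coplanarity ⇔ det[XY; XZ; XW] = 0.
Expanding, this is linear in s: (-4)s + (-24) = 0.
So s = -6.

-6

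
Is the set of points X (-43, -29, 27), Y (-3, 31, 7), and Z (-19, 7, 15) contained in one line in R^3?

XY = (40, 60, -20), XZ = (24, 36, -12).
Each component of XZ is 3/5 times the corresponding component of XY, so XZ = 3/5·XY and the points are collinear.

Yes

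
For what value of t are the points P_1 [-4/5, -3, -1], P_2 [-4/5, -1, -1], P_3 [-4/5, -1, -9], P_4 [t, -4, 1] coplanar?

Normal to plane P_1P_2P_3: n = (-16, 0, 0); plane equation n·P = 64/5.
Requiring n·P_4 = 64/5: (-16)t + (0) = 64/5.
So t = -4/5.

-4/5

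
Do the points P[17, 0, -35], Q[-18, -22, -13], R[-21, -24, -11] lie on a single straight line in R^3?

No

PQ = (-35, -22, 22), PR = (-38, -24, 24).
PQ × PR = (0, 4, 4).
The cross product is nonzero, so the points do not lie on one line.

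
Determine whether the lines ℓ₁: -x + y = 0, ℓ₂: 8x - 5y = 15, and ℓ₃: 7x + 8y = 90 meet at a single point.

The three lines meet at one point iff the augmented coefficient matrix [aᵢ bᵢ cᵢ] has rank < 3, i.e. its determinant vanishes.
Here the determinant is -45.
Nonzero, so no common point exists.

No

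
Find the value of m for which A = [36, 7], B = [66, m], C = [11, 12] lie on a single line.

Collinearity: (B − A) must be parallel to (C − A) = (-25, 5).
Cross-multiplying the components: (m − 7)·(-25) = (30)·(5).
Solving gives m = 1.

1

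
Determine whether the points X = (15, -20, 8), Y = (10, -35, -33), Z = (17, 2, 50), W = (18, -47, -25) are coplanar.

Yes

With X as base: XY = (-5, -15, -41), XZ = (2, 22, 42), XW = (3, -27, -33).
XZ × XW = (408, 192, -120).
XY · (XZ × XW) = 0.
The scalar triple product vanishes, so the four points are coplanar.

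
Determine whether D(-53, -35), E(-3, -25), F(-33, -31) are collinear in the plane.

Yes

DE = (50, 10), DF = (20, 4).
det[DE; DF] = (50)(4) − (10)(20) = 0.
The determinant is zero, so the points are collinear.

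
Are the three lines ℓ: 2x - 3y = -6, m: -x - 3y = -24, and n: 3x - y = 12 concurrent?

The three lines meet at one point iff the augmented coefficient matrix [aᵢ bᵢ cᵢ] has rank < 3, i.e. its determinant vanishes.
Here the determinant is 0.
It vanishes, so the lines are concurrent at (6, 6).

Yes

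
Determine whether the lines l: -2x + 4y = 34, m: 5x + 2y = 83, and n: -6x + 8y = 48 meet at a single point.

The three lines meet at one point iff the augmented coefficient matrix [aᵢ bᵢ cᵢ] has rank < 3, i.e. its determinant vanishes.
Here the determinant is -48.
Nonzero, so no common point exists.

No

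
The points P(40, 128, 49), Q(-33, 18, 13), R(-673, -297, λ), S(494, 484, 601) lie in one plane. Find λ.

Normal to plane PQS: n = (-47904, 23952, 23952); plane equation n·X = 2323344.
Requiring n·R = 2323344: (23952)λ + (25125648) = 2323344.
So λ = -952.

-952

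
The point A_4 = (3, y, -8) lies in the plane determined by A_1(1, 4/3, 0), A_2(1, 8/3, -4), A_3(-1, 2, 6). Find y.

4/3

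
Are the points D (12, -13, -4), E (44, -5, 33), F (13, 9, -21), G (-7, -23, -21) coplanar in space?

No

The four points are coplanar iff the 3×3 determinant with rows DE, DF, DG is zero.
Rows: (32, 8, 37), (1, 22, -17), (-19, -10, -17).
Expanding along the first row: (32)(-544) − (8)(-340) + (37)(408) = 408.
Nonzero ⇒ not coplanar.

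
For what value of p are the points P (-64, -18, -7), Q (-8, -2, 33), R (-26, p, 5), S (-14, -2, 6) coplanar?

The points are coplanar iff PQ · (PR × PS) = 0.
Expanding, this is linear in p: (-1272)p + (-7632) = 0.
So p = -6.

-6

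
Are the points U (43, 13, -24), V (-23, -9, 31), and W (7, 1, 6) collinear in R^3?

Yes

UV = (-66, -22, 55), UW = (-36, -12, 30).
Each component of UW is 6/11 times the corresponding component of UV, so UW = 6/11·UV and the points are collinear.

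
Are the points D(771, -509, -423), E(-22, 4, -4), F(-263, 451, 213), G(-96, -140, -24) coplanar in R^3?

The four points are coplanar iff the 3×3 determinant with rows DE, DF, DG is zero.
Rows: (-793, 513, 419), (-1034, 960, 636), (-867, 369, 399).
Expanding along the first row: (-793)(148356) − (513)(138846) + (419)(450774) = 0.
Zero determinant ⇒ coplanar.

Yes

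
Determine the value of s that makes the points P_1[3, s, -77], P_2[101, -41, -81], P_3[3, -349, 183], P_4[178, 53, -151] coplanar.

Coplanarity ⇔ det[P_1P_2; P_1P_3; P_1P_4] = 0.
Expanding, this is linear in s: (-13468)s + (-929292) = 0.
So s = -69.

-69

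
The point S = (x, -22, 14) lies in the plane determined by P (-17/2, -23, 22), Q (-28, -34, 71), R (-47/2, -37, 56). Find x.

Coplanarity requires PQ · (PR × PS) = 0.
PQ = (-39/2, -11, 49), PR = (-15, -14, 34); the triple product is linear in x with coefficient 312 and constant term 1716.
Setting it to zero: x = -11/2.

-11/2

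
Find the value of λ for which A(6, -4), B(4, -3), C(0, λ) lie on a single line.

Collinearity: (C − A) must be parallel to (B − A) = (-2, 1).
Cross-multiplying the components: (λ − (-4))·(-2) = (-6)·(1).
Solving gives λ = -1.

-1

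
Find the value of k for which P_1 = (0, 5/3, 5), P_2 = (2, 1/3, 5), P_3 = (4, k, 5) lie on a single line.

Direction P_1P_2 = (2, -4/3, 0). From the x-coordinate of P_3, the parameter along the line is τ = (4 − 0)/2 = 2.
Then k = 5/3 + 2·(-4/3) = -1.

-1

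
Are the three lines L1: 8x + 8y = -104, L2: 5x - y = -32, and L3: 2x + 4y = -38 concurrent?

Intersecting L1 and L2: solving the 2×2 system gives (x, y) = (-15/2, -11/2).
Substitute into L3: (2)(-15/2) + (4)(-11/2) = -37.
But L3 requires -38 ≠ -37, so the three lines have no common point.

No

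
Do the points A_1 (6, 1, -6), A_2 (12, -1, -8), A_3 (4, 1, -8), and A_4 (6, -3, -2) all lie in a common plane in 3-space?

The four points are coplanar iff the 3×3 determinant with rows A_1A_2, A_1A_3, A_1A_4 is zero.
Rows: (6, -2, -2), (-2, 0, -2), (0, -4, 4).
Expanding along the first row: (6)(-8) − (-2)(-8) + (-2)(8) = -80.
Nonzero ⇒ not coplanar.

No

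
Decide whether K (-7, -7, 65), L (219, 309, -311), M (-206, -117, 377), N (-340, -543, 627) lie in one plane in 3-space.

A normal to the plane through K, L, M is n = KL × KM = (57232, 4312, 38024).
The plane has equation n·P = 2040752. For N: n·N = 2040752.
Equal, so N lies in the plane and all four are coplanar.

Yes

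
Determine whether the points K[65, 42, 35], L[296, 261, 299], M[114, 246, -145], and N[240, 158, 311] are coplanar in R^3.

No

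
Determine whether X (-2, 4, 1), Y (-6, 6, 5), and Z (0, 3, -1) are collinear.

XY = (-4, 2, 4), XZ = (2, -1, -2).
Each component of XZ is -1/2 times the corresponding component of XY, so XZ = -1/2·XY and the points are collinear.

Yes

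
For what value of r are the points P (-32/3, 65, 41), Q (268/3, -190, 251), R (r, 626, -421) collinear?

Direction PQ = (100, -255, 210). From the y-coordinate of R, the parameter along the line is τ = (626 − 65)/(-255) = -11/5.
Then r = (-32/3) + (-11/5)·(100) = -692/3.

-692/3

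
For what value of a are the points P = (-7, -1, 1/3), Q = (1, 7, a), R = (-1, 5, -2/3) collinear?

Collinearity requires PQ × PR = 0; each component is linear in a.
The x-component gives (-6)a + (-6) = 0, so a = -1.
The remaining components then also vanish.

-1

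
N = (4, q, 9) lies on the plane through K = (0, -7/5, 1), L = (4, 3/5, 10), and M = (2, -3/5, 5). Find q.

1/5

A normal to the plane is n = KL × KM = (4/5, 2, -4/5).
N lies in the plane iff n · KN = 0.
This gives (2)q + (-2/5) = 0, so q = 1/5.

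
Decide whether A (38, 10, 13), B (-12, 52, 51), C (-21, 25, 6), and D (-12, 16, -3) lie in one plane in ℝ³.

Yes

A normal to the plane through A, B, C is n = AB × AC = (-864, -2592, 1728).
The plane has equation n·P = -36288. For D: n·D = -36288.
Equal, so D lies in the plane and all four are coplanar.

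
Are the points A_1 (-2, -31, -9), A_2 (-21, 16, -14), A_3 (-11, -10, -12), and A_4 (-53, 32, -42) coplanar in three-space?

A normal to the plane through A_1, A_2, A_3 is n = A_1A_2 × A_1A_3 = (-36, -12, 24).
The plane has equation n·P = 228. For A_4: n·A_4 = 516.
516 ≠ 228, so A_4 is off the plane.

No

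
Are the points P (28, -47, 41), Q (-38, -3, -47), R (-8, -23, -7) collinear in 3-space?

Yes

PQ = (-66, 44, -88), PR = (-36, 24, -48).
Each component of PR is 6/11 times the corresponding component of PQ, so PR = 6/11·PQ and the points are collinear.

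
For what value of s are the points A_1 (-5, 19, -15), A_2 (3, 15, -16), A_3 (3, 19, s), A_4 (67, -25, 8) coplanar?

Coplanarity ⇔ det[A_1A_2; A_1A_3; A_1A_4] = 0.
Expanding, this is linear in s: (64)s + (2048) = 0.
So s = -32.

-32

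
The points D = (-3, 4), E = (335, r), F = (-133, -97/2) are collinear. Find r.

Collinearity: (E − D) must be parallel to (F − D) = (-130, -105/2).
Cross-multiplying the components: (r − 4)·(-130) = (338)·(-105/2).
Solving gives r = 281/2.

281/2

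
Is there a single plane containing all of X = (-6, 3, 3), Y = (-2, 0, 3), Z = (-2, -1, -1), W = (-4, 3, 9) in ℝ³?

Yes

A normal to the plane through X, Y, Z is n = XY × XZ = (12, 16, -4).
The plane has equation n·P = -36. For W: n·W = -36.
Equal, so W lies in the plane and all four are coplanar.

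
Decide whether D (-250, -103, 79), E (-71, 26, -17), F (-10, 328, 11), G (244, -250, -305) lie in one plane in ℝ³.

No

With D as base: DE = (179, 129, -96), DF = (240, 431, -68), DG = (494, -147, -384).
DF × DG = (-175500, 58568, -248194).
DE · (DF × DG) = -32604.
Since -32604 ≠ 0, the four points are not coplanar.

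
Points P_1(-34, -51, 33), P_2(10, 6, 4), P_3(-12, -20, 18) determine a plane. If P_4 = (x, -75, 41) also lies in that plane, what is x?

-42

Coplanarity requires P_1P_2 · (P_1P_3 × P_1P_4) = 0.
P_1P_2 = (44, 57, -29), P_1P_3 = (22, 31, -15); the triple product is linear in x with coefficient 44 and constant term 1848.
Setting it to zero: x = -42.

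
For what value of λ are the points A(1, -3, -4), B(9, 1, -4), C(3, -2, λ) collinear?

Collinearity requires AB × AC = 0; each component is linear in λ.
The x-component gives (4)λ + (16) = 0, so λ = -4.
The remaining components then also vanish.

-4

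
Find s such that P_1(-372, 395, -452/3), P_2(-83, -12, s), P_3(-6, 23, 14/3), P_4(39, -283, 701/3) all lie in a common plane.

Normal to plane P_1P_3P_4: n = (-37656, -76824, -95256); plane equation n·P = -1985544.
Requiring n·P_2 = -1985544: (-95256)s + (4047336) = -1985544.
So s = 190/3.

190/3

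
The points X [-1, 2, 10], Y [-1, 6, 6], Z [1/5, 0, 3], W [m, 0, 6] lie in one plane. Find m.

Coplanarity ⇔ det[XY; XZ; XW] = 0.
Expanding, this is linear in m: (-36)m + (-36/5) = 0.
So m = -1/5.

-1/5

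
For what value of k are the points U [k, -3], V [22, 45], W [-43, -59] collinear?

-8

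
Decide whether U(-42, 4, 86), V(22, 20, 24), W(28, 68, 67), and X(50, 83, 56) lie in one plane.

With U as base: UV = (64, 16, -62), UW = (70, 64, -19), UX = (92, 79, -30).
UW × UX = (-419, 352, -358).
UV · (UW × UX) = 1012.
Since 1012 ≠ 0, the four points are not coplanar.

No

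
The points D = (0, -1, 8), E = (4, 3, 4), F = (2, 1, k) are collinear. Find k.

6

Direction DE = (4, 4, -4). From the x-coordinate of F, the parameter along the line is τ = (2 − 0)/4 = 1/2.
Then k = 8 + 1/2·(-4) = 6.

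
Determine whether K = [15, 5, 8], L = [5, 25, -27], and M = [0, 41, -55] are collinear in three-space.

KL = (-10, 20, -35), KM = (-15, 36, -63).
KL × KM = (0, -105, -60).
The cross product is nonzero, so the points do not lie on one line.

No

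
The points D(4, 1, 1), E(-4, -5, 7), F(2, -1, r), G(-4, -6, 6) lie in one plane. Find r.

2

Normal to plane DEG: n = (12, -8, 8); plane equation n·P = 48.
Requiring n·F = 48: (8)r + (32) = 48.
So r = 2.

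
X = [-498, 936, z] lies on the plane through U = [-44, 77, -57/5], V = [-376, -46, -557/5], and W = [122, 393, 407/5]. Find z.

The plane through U, V, W has equation (100928/5)x + (71048/5)y − 84494z = 5846022/5.
Substituting X: (-84494)z + (16238784/5) = 5846022/5, so z = 123/5.

123/5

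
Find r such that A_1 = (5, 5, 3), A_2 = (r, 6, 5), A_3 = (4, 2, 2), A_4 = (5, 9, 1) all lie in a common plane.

6

Coplanarity ⇔ det[A_1A_2; A_1A_3; A_1A_4] = 0.
Expanding, this is linear in r: (10)r + (-60) = 0.
So r = 6.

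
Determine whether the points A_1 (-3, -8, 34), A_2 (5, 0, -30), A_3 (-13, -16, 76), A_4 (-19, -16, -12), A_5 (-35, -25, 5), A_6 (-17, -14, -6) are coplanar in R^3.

The plane through A_1, A_2, A_3 has normal n = A_1A_2 × A_1A_3 = (-176, 304, 16) and equation n·P = -1360.
Checking the remaining points: n·A_4 = -1712, n·A_5 = -1360, n·A_6 = -1360.
Since n·A_4 = -1712 ≠ -1360, A_4 is off the plane and the points are not all coplanar.

No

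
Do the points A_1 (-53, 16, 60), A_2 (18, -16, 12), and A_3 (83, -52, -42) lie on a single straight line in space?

No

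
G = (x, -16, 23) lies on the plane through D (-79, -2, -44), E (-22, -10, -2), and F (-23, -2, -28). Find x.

-2

Coplanarity requires DE · (DF × DG) = 0.
DE = (57, -8, 42), DF = (56, 0, 16); the triple product is linear in x with coefficient -128 and constant term -256.
Setting it to zero: x = -2.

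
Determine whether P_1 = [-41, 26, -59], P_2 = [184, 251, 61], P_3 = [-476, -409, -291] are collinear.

P_1P_2 = (225, 225, 120), P_1P_3 = (-435, -435, -232).
P_1P_2 × P_1P_3 = (0, 0, 0).
The cross product vanishes, so the three points are collinear.

Yes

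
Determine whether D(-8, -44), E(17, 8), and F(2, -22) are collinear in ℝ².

DE = (25, 52), DF = (10, 22).
Twice the signed area of △DEF is (25)(22) − (52)(10) = 30.
The area is nonzero, so the three points are not collinear.

No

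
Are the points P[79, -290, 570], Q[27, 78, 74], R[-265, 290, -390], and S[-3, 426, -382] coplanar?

With P as base: PQ = (-52, 368, -496), PR = (-344, 580, -960), PS = (-82, 716, -952).
PR × PS = (135200, -248768, -198744).
PQ · (PR × PS) = 0.
The scalar triple product vanishes, so the four points are coplanar.

Yes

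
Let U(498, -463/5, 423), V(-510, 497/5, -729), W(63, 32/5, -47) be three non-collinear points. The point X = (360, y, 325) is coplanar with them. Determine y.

Coplanarity requires UV · (UW × UX) = 0.
UV = (-1008, 192, -1152), UW = (-435, 99, -470); the triple product is linear in y with coefficient 27360 and constant term 842688.
Setting it to zero: y = -154/5.

-154/5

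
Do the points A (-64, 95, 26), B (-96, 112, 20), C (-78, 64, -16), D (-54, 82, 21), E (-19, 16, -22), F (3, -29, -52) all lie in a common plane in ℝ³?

No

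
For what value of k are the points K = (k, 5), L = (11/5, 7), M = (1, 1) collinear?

Collinearity: (K − L) must be parallel to (M − L) = (-6/5, -6).
Cross-multiplying the components: (k − 11/5)·(-6) = (-2)·(-6/5).
Solving gives k = 9/5.

9/5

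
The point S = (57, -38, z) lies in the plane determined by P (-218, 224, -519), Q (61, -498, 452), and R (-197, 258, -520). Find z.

61

A normal to the plane is n = PQ × PR = (-32292, 20670, 24648).
S lies in the plane iff n · PS = 0.
This gives (24648)z + (-1503528) = 0, so z = 61.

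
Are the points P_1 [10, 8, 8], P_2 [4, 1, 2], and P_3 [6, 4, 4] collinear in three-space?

No

P_1P_2 = (-6, -7, -6), P_1P_3 = (-4, -4, -4).
Comparing components 2 and 3: (-7)(-4) − (-6)(-4) = 4 ≠ 0, so P_1P_2 and P_1P_3 are not parallel and the points are not collinear.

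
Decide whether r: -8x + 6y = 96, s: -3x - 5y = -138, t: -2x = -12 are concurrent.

Yes

Lines aᵢx + bᵢy = cᵢ with pairwise distinct directions are concurrent exactly when det[aᵢ bᵢ cᵢ] = 0.
Here the determinant is 0.
It vanishes, so the lines are concurrent at (6, 24).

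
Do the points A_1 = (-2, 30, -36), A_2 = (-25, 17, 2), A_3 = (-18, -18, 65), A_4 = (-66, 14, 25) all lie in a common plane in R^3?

With A_1 as base: A_1A_2 = (-23, -13, 38), A_1A_3 = (-16, -48, 101), A_1A_4 = (-64, -16, 61).
A_1A_3 × A_1A_4 = (-1312, -5488, -2816).
A_1A_2 · (A_1A_3 × A_1A_4) = -5488.
Since -5488 ≠ 0, the four points are not coplanar.

No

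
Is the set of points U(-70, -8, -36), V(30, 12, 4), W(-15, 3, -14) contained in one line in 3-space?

UV = (100, 20, 40), UW = (55, 11, 22).
Each component of UW is 11/20 times the corresponding component of UV, so UW = 11/20·UV and the points are collinear.

Yes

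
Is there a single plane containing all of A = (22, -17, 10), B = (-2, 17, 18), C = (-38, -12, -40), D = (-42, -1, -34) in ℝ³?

Yes

The four points are coplanar iff the 3×3 determinant with rows AB, AC, AD is zero.
Rows: (-24, 34, 8), (-60, 5, -50), (-64, 16, -44).
Expanding along the first row: (-24)(580) − (34)(-560) + (8)(-640) = 0.
Zero determinant ⇒ coplanar.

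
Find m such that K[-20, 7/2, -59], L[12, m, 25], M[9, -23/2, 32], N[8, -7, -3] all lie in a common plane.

-11

Coplanarity ⇔ det[KL; KM; KN] = 0.
Expanding, this is linear in m: (924)m + (10164) = 0.
So m = -11.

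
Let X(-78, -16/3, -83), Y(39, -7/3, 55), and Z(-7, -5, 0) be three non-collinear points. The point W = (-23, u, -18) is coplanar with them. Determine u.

Coplanarity requires XY · (XZ × XW) = 0.
XY = (117, 3, 138), XZ = (71, 1/3, 83); the triple product is linear in u with coefficient 87 and constant term 319.
Setting it to zero: u = -11/3.

-11/3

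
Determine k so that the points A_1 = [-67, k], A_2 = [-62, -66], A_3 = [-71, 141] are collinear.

49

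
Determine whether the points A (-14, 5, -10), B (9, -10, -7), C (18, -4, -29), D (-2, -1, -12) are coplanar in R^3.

Yes

With A as base: AB = (23, -15, 3), AC = (32, -9, -19), AD = (12, -6, -2).
AC × AD = (-96, -164, -84).
AB · (AC × AD) = 0.
The scalar triple product vanishes, so the four points are coplanar.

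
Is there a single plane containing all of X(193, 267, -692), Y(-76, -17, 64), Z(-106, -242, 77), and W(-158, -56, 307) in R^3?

No

With X as base: XY = (-269, -284, 756), XZ = (-299, -509, 769), XW = (-351, -323, 999).
XZ × XW = (-260104, 28782, -82082).
XY · (XZ × XW) = -260104.
Since -260104 ≠ 0, the four points are not coplanar.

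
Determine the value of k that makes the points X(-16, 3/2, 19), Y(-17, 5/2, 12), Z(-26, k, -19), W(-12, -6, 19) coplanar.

31/2

The points are coplanar iff XY · (XZ × XW) = 0.
Expanding, this is linear in k: (28)k + (-434) = 0.
So k = 31/2.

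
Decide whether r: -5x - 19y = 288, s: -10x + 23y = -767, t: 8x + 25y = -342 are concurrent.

Lines aᵢx + bᵢy = cᵢ with pairwise distinct directions are concurrent exactly when det[aᵢ bᵢ cᵢ] = 0.
Here the determinant is 27.
Nonzero, so no common point exists.

No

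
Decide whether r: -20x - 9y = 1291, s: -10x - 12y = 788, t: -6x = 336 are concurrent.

Lines aᵢx + bᵢy = cᵢ with pairwise distinct directions are concurrent exactly when det[aᵢ bᵢ cᵢ] = 0.
Here the determinant is 0.
It vanishes, so the lines are concurrent at (-56, -19).

Yes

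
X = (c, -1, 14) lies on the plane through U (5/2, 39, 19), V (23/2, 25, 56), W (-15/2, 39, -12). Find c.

-15/2

Coplanarity requires UV · (UW × UX) = 0.
UV = (9, -14, 37), UW = (-10, 0, -31); the triple product is linear in c with coefficient 434 and constant term 3255.
Setting it to zero: c = -15/2.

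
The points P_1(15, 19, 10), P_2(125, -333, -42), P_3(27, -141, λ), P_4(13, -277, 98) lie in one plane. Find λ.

118/3

Normal to plane P_1P_2P_4: n = (-46368, -9576, -33264); plane equation n·P = -1210104.
Requiring n·P_3 = -1210104: (-33264)λ + (98280) = -1210104.
So λ = 118/3.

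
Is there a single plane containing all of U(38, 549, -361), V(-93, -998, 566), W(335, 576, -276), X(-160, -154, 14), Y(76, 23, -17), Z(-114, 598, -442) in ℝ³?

No

The plane through U, V, W has normal n = UV × UW = (-156524, 286454, 455922) and equation n·P = -13272508.
Checking the remaining points: n·X = -12687168, n·Y = -13058056, n·Z = -12374296.
Since n·X = -12687168 ≠ -13272508, X is off the plane and the points are not all coplanar.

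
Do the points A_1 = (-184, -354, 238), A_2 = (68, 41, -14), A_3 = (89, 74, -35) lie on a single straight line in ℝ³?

A_1A_2 = (252, 395, -252), A_1A_3 = (273, 428, -273).
Comparing components 2 and 3: (395)(-273) − (-252)(428) = 21 ≠ 0, so A_1A_2 and A_1A_3 are not parallel and the points are not collinear.

No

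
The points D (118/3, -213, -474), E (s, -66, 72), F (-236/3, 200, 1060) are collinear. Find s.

-8/3

Collinearity requires DE × DF = 0; each component is linear in s.
The y-component gives (-1534)s + (-12272/3) = 0, so s = -8/3.
The remaining components then also vanish.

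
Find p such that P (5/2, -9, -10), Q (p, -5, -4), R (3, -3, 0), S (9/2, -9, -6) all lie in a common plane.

5/2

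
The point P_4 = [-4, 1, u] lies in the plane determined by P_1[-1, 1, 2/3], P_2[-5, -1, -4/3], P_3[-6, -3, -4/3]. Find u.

-4/3

A normal to the plane is n = P_1P_2 × P_1P_3 = (-4, 2, 6).
P_4 lies in the plane iff n · P_1P_4 = 0.
This gives (6)u + (8) = 0, so u = -4/3.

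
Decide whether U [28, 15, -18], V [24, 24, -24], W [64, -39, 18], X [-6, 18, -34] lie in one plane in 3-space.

No

A normal to the plane through U, V, W is n = UV × UW = (0, -72, -108).
The plane has equation n·P = 864. For X: n·X = 2376.
2376 ≠ 864, so X is off the plane.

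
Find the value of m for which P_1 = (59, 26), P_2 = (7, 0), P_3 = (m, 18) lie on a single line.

43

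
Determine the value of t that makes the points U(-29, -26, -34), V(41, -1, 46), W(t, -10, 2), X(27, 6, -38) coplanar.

11

Normal to plane UVX: n = (-2660, 4760, 840); plane equation n·P = -75180.
Requiring n·W = -75180: (-2660)t + (-45920) = -75180.
So t = 11.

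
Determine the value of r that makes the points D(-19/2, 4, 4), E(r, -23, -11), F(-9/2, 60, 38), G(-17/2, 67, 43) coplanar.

Normal to plane DFG: n = (42, -161, 259); plane equation n·P = -7.
Requiring n·E = -7: (42)r + (854) = -7.
So r = -41/2.

-41/2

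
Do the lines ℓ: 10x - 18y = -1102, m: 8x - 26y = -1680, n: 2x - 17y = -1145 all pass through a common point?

Lines aᵢx + bᵢy = cᵢ with pairwise distinct directions are concurrent exactly when det[aᵢ bᵢ cᵢ] = 0.
Here the determinant is 268.
Nonzero, so no common point exists.

No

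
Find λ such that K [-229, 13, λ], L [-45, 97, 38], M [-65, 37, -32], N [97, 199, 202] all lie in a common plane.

-125

Coplanarity ⇔ det[KL; KM; KN] = 0.
Expanding, this is linear in λ: (-6480)λ + (-810000) = 0.
So λ = -125.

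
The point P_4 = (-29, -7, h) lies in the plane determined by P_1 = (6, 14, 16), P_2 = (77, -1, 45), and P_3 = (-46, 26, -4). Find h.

-33

A normal to the plane is n = P_1P_2 × P_1P_3 = (-48, -88, 72).
P_4 lies in the plane iff n · P_1P_4 = 0.
This gives (72)h + (2376) = 0, so h = -33.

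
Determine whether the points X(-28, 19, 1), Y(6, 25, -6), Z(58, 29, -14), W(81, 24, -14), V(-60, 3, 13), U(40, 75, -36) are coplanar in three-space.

Yes

The plane through X, Y, Z has normal n = XY × XZ = (-20, -92, -176) and equation n·P = -1364.
Checking the remaining points: n·W = -1364, n·V = -1364, n·U = -1364.
All equal -1364, so all 6 points lie in one plane.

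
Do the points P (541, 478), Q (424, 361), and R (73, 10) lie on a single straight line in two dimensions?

Yes

PQ = (-117, -117), PR = (-468, -468).
det[PQ; PR] = (-117)(-468) − (-117)(-468) = 0.
The determinant is zero, so the points are collinear.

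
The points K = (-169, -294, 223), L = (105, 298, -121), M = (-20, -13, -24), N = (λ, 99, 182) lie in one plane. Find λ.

-59/2

Normal to plane KLM: n = (-49560, 16422, -11214); plane equation n·P = 1046850.
Requiring n·N = 1046850: (-49560)λ + (-415170) = 1046850.
So λ = -59/2.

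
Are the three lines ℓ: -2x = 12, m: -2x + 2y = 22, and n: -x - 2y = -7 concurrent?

No

Intersecting ℓ and m: solving the 2×2 system gives (x, y) = (-6, 5).
Substitute into n: (-1)(-6) + (-2)(5) = -4.
But n requires -7 ≠ -4, so the three lines have no common point.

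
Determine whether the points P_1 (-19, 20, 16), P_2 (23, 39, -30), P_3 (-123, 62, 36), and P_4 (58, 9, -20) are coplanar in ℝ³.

Yes

The four points are coplanar iff the 3×3 determinant with rows P_1P_2, P_1P_3, P_1P_4 is zero.
Rows: (42, 19, -46), (-104, 42, 20), (77, -11, -36).
Expanding along the first row: (42)(-1292) − (19)(2204) + (-46)(-2090) = 0.
Zero determinant ⇒ coplanar.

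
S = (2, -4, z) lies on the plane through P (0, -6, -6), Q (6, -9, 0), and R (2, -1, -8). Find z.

-6

A normal to the plane is n = PQ × PR = (-24, 24, 36).
S lies in the plane iff n · PS = 0.
This gives (36)z + (216) = 0, so z = -6.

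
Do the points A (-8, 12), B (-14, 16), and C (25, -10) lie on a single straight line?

Yes

AB = (-6, 4), AC = (33, -22).
det[AB; AC] = (-6)(-22) − (4)(33) = 0.
The determinant is zero, so the points are collinear.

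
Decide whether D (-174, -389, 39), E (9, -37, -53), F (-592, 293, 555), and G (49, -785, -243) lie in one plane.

With D as base: DE = (183, 352, -92), DF = (-418, 682, 516), DG = (223, -396, -282).
DF × DG = (12012, -2808, 13442).
DE · (DF × DG) = -26884.
Since -26884 ≠ 0, the four points are not coplanar.

No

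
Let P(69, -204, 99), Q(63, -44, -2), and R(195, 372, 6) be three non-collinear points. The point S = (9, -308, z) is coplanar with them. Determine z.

95/2

Coplanarity requires PQ · (PR × PS) = 0.
PQ = (-6, 160, -101), PR = (126, 576, -93); the triple product is linear in z with coefficient -23616 and constant term 1121760.
Setting it to zero: z = 95/2.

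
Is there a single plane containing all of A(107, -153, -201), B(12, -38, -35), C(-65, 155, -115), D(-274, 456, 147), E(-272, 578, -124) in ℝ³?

Yes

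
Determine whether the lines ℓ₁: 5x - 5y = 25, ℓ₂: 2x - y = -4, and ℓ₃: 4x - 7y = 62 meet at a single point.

Yes

Intersecting ℓ₁ and ℓ₂: solving the 2×2 system gives (x, y) = (-9, -14).
Substitute into ℓ₃: (4)(-9) + (-7)(-14) = 62.
This equals 62, so (-9, -14) lies on all three lines and they are concurrent.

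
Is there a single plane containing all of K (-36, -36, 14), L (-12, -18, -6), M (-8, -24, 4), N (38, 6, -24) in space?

No

The four points are coplanar iff the 3×3 determinant with rows KL, KM, KN is zero.
Rows: (24, 18, -20), (28, 12, -10), (74, 42, -38).
Expanding along the first row: (24)(-36) − (18)(-324) + (-20)(288) = -792.
Nonzero ⇒ not coplanar.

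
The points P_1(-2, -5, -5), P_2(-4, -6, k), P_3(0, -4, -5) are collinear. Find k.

-5

Direction P_1P_3 = (2, 1, 0). From the x-coordinate of P_2, the parameter along the line is τ = (-4 − (-2))/2 = -1.
Then k = (-5) + (-1)·(0) = -5.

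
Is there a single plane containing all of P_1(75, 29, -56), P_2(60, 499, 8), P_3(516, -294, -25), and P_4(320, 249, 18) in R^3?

No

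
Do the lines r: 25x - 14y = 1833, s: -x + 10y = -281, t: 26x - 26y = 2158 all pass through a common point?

Yes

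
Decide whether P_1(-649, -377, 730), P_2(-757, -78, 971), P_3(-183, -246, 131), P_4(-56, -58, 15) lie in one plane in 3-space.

Yes

With P_1 as base: P_1P_2 = (-108, 299, 241), P_1P_3 = (466, 131, -599), P_1P_4 = (593, 319, -715).
P_1P_3 × P_1P_4 = (97416, -22017, 70971).
P_1P_2 · (P_1P_3 × P_1P_4) = 0.
The scalar triple product vanishes, so the four points are coplanar.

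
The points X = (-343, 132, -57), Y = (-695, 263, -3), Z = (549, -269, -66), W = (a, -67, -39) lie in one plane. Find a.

Normal to plane XYZ: n = (20475, 45000, 24300); plane equation n·P = -2468025.
Requiring n·W = -2468025: (20475)a + (-3962700) = -2468025.
So a = 73.

73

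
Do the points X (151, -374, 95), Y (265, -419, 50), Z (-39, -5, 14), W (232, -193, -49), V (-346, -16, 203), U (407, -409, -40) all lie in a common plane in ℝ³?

The plane through X, Y, Z has normal n = XY × XZ = (20250, 17784, 33516) and equation n·P = -409446.
Checking the remaining points: n·W = -376596, n·V = -487296, n·U = -372546.
Since n·W = -376596 ≠ -409446, W is off the plane and the points are not all coplanar.

No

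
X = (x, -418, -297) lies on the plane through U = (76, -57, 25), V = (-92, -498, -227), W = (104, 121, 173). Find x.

38

The plane through U, V, W has equation −20412x + 17808y − 17556z = -3005268.
Substituting X: (-20412)x + (-2229612) = -3005268, so x = 38.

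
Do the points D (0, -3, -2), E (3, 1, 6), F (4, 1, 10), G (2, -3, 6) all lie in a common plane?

A normal to the plane through D, E, F is n = DE × DF = (16, -4, -4).
The plane has equation n·P = 20. For G: n·G = 20.
Equal, so G lies in the plane and all four are coplanar.

Yes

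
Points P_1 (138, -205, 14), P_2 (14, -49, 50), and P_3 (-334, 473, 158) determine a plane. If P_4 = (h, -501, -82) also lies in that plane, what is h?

Coplanarity requires P_1P_2 · (P_1P_3 × P_1P_4) = 0.
P_1P_2 = (-124, 156, 36), P_1P_3 = (-472, 678, 144); the triple product is linear in h with coefficient -1944 and constant term 1014768.
Setting it to zero: h = 522.

522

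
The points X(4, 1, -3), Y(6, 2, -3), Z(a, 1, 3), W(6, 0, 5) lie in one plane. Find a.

Normal to plane XYW: n = (8, -16, -4); plane equation n·P = 28.
Requiring n·Z = 28: (8)a + (-28) = 28.
So a = 7.

7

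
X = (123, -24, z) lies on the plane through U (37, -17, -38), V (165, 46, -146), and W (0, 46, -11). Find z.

Coplanarity requires UV · (UW × UX) = 0.
UV = (128, 63, -108), UW = (-37, 63, 27); the triple product is linear in z with coefficient 10395 and constant term 1122660.
Setting it to zero: z = -108.

-108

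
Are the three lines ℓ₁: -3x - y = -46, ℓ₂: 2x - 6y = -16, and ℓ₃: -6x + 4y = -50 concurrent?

Intersecting ℓ₁ and ℓ₂: solving the 2×2 system gives (x, y) = (13, 7).
Substitute into ℓ₃: (-6)(13) + (4)(7) = -50.
This equals -50, so (13, 7) lies on all three lines and they are concurrent.

Yes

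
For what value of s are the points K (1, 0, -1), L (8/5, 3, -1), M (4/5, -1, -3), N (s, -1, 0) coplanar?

4/5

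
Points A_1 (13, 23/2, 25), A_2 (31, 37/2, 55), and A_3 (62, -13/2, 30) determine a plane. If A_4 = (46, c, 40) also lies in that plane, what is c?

The plane through A_1, A_2, A_3 has equation 575x + 1380y − 667z = 6670.
Substituting A_4: (1380)c + (-230) = 6670, so c = 5.

5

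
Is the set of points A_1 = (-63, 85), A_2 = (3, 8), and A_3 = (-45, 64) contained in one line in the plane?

A_1A_2 = (66, -77), A_1A_3 = (18, -21).
det[A_1A_2; A_1A_3] = (66)(-21) − (-77)(18) = 0.
The determinant is zero, so the points are collinear.

Yes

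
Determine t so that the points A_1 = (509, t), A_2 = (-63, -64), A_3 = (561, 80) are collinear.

Collinearity: (A_1 − A_2) must be parallel to (A_3 − A_2) = (624, 144).
Cross-multiplying the components: (t − (-64))·(624) = (572)·(144).
Solving gives t = 68.

68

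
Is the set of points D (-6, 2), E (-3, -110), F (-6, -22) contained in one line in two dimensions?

No

DE = (3, -112), DF = (0, -24).
det[DE; DF] = (3)(-24) − (-112)(0) = -72.
The determinant is nonzero, so they are not collinear.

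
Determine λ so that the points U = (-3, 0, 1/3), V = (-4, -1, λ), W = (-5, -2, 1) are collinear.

Direction UW = (-2, -2, 2/3). From the x-coordinate of V, the parameter along the line is τ = (-4 − (-3))/(-2) = 1/2.
Then λ = 1/3 + 1/2·(2/3) = 2/3.

2/3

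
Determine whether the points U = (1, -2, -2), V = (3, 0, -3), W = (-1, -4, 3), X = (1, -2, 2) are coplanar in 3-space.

Yes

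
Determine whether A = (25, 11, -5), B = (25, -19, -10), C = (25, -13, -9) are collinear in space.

Yes

AB = (0, -30, -5), AC = (0, -24, -4).
Each component of AC is 4/5 times the corresponding component of AB, so AC = 4/5·AB and the points are collinear.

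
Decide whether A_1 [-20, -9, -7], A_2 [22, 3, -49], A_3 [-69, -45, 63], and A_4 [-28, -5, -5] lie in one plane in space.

With A_1 as base: A_1A_2 = (42, 12, -42), A_1A_3 = (-49, -36, 70), A_1A_4 = (-8, 4, 2).
A_1A_3 × A_1A_4 = (-352, -462, -484).
A_1A_2 · (A_1A_3 × A_1A_4) = 0.
The scalar triple product vanishes, so the four points are coplanar.

Yes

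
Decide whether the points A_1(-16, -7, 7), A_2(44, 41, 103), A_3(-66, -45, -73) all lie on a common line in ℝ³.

A_1A_2 = (60, 48, 96), A_1A_3 = (-50, -38, -80).
Comparing components 2 and 3: (48)(-80) − (96)(-38) = -192 ≠ 0, so A_1A_2 and A_1A_3 are not parallel and the points are not collinear.

No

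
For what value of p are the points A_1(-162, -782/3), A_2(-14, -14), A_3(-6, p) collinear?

The three points are collinear iff det[A_1A_2; A_1A_3] = 0.
This determinant is linear in p: (148)p + (296/3) = 0, so p = -2/3.

-2/3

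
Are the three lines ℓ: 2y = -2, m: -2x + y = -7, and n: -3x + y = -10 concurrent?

Yes

The three lines meet at one point iff the augmented coefficient matrix [aᵢ bᵢ cᵢ] has rank < 3, i.e. its determinant vanishes.
Here the determinant is 0.
It vanishes, so the lines are concurrent at (3, -1).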